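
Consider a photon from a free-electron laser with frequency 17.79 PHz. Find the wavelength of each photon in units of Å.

169 Å

Use c = 2.99792458 × 10^8 m/s.
In SI units: f = 17.79 PHz = 1.779 × 10^16 Hz.
Apply λ = c/f: λ = 1.685 × 10^-8 m.
Converting to Å: λ = 168.5 Å ≈ 169 Å.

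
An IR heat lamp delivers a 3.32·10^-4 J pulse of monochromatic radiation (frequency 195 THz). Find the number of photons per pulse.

Per-photon energy: E = 1.292·10^-19 J (from frequency = 195 THz).
N = E_total / E_photon = 3.32·10^-4 J / 1.292·10^-19 J = 2.57·10^15.

2.57·10^15 photons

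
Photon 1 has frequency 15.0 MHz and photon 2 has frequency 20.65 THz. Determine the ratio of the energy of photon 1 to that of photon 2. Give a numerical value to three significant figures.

E_1 = 9.939·10^-27 J (from frequency = 15.0 MHz, via E = hf).
E_2 = 1.368·10^-20 J (from frequency = 20.65 THz, via E = hf).
Ratio = 9.939·10^-27 / 1.368·10^-20 = 7.26·10^-7.

7.26·10^-7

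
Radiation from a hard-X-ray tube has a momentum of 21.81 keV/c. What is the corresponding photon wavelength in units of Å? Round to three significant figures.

(h = 6.62607015e-34 J·s, c = 2.99792458e8 m/s, 1 eV = 1.602176634e-19 J.)
First convert: p = 21.81 keV/c = 1.1656e-23 kg·m/s.
For a photon λ = h/p, so λ = 5.685e-11 m.
Converting to Å: λ = 0.5685 Å ≈ 0.568 Å.

0.568 Å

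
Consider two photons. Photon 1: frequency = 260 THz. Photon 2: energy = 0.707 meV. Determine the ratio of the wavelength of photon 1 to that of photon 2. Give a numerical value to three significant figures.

6.58e-4

λ_1 = 1.153e-6 m (from frequency = 260 THz, via λ = c/f).
λ_2 = 0.001754 m (from energy = 0.707 meV, via λ = hc/E).
Ratio = 1.153e-6 / 0.001754 = 6.58e-4.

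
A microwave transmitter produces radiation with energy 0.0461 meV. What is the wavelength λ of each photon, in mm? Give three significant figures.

(h = 6.62607015e-34 J·s, c = 2.99792458e8 m/s, 1 eV = 1.602176634e-19 J.)
In SI units: E = 0.0461 meV = 7.3860e-24 J.
Since λ = hc/E for a photon, λ = 0.02689 m.
Converting to mm: λ = 26.89 mm ≈ 26.9 mm.

26.9 mm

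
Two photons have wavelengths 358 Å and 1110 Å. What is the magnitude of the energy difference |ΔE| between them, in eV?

23.5 eV

Using E = hc/λ: E₁ = 5.549 × 10^-18 J, E₂ = 1.790 × 10^-18 J.
|ΔE| = |5.549 × 10^-18 − 1.790 × 10^-18| = 3.76 × 10^-18 J = 23.5 eV.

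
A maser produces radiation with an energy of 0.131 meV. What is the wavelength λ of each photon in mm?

Take h = 6.62607015e-34 J·s, c = 2.99792458e8 m/s, 1 eV = 1.602176634e-19 J.
First convert: E = 0.131 meV = 2.0989e-23 J.
For a photon λ = hc/E, so λ = 0.009464 m.
Converting to mm: λ = 9.464 mm ≈ 9.46 mm.

9.46 mm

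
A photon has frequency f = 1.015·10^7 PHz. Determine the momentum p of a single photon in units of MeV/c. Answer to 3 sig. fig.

Take h = 6.62607015·10^-34 J·s, c = 2.99792458·10^8 m/s, 1 eV = 1.602176634·10^-19 J.
First convert: f = 1.015·10^7 PHz = 1.015·10^22 Hz.
For a photon p = hf/c, so p = 2.243·10^-20 kg·m/s.
Converting to MeV/c: p = 41.98 MeV/c ≈ 42.0 MeV/c.

42.0 MeV/c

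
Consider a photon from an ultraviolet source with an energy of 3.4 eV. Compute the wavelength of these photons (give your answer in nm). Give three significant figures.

Take h = 6.62607015 × 10^-34 J·s, c = 2.99792458 × 10^8 m/s, 1 eV = 1.602176634 × 10^-19 J.
Convert to SI: E = 3.4 eV = 5.4474 × 10^-19 J.
Since λ = hc/E for a photon, λ = 3.647 × 10^-7 m.
Converting to nm: λ = 364.7 nm ≈ 365 nm.

365 nm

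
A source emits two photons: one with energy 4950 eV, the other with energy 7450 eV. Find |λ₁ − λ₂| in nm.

0.0841 nm

Using λ = hc/E: λ₁ = 2.505e-10 m, λ₂ = 1.664e-10 m.
|Δλ| = |2.505e-10 − 1.664e-10| = 8.41e-11 m = 0.0841 nm.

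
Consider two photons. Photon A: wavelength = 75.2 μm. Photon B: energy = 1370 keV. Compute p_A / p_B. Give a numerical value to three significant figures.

p_A = 8.811 × 10^-30 kg·m/s (from wavelength = 75.2 μm, via p = h/λ).
p_B = 7.322 × 10^-22 kg·m/s (from energy = 1370 keV, via p = E/c).
Ratio = 8.811 × 10^-30 / 7.322 × 10^-22 = 1.20 × 10^-8.

1.20 × 10^-8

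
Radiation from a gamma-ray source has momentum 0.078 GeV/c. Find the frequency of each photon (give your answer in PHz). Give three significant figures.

1.89e7 PHz

In SI units: p = 0.078 GeV/c = 4.1685e-20 kg·m/s.
For a photon f = pc/h, so f = 1.886e22 Hz.
Converting to PHz: f = 1.886e7 PHz ≈ 1.89e7 PHz.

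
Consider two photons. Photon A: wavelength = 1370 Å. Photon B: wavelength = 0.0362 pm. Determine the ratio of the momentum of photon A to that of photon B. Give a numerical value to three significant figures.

p_A = 4.837e-27 kg·m/s (from wavelength = 1370 Å, via p = h/λ).
p_B = 1.830e-20 kg·m/s (from wavelength = 0.0362 pm, via p = h/λ).
Ratio = 4.837e-27 / 1.830e-20 = 2.64e-7.

2.64e-7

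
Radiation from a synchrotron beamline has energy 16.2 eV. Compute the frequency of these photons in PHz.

3.92 PHz

(h = 6.62607015·10^-34 J·s, 1 eV = 1.602176634·10^-19 J.)
Convert to SI: E = 16.2 eV = 2.5955·10^-18 J.
The photon relation is f = E/h, giving f = 3.917·10^15 Hz.
Converting to PHz: f = 3.917 PHz ≈ 3.92 PHz.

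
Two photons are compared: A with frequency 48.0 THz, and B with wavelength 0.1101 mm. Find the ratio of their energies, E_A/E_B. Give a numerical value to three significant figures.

E_A = 3.181e-20 J (from frequency = 48.0 THz, via E = hf).
E_B = 1.804e-21 J (from wavelength = 0.1101 mm, via E = hc/λ).
Ratio = 3.181e-20 / 1.804e-21 = 17.6.

17.6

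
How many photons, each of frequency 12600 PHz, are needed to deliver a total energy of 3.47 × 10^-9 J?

Per-photon energy: E = 8.349 × 10^-15 J (from frequency = 12600 PHz).
N = E_total / E_photon = 3.47 × 10^-9 J / 8.349 × 10^-15 J = 4.16 × 10^5.

4.16 × 10^5 photons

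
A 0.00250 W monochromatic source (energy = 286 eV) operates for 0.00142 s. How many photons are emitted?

Total energy: E_total = P·t = 0.00250 × 0.00142 = 3.550 × 10^-6 J.
Per-photon energy: E = 4.582 × 10^-17 J.
N = E_total / E_photon = 7.75 × 10^10.

7.75 × 10^10 photons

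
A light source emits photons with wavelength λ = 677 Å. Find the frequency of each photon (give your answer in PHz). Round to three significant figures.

4.43 PHz

In SI units: λ = 677 Å = 6.77e-8 m.
For a photon f = c/λ, so f = 4.428e15 Hz.
Converting to PHz: f = 4.428 PHz ≈ 4.43 PHz.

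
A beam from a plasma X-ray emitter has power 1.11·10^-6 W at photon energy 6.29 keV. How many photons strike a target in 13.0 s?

Total energy: E_total = P·t = 1.11·10^-6 × 13.0 = 1.443·10^-5 J.
Per-photon energy: E = 1.008·10^-15 J.
N = E_total / E_photon = 1.43·10^10.

1.43·10^10 photons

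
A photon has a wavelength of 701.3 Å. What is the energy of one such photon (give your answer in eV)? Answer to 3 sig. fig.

Use h = 6.62607015 × 10^-34 J·s, c = 2.99792458 × 10^8 m/s, 1 eV = 1.602176634 × 10^-19 J.
Convert to SI: λ = 701.3 Å = 7.013 × 10^-8 m.
The photon relation is E = hc/λ, giving E = 2.833 × 10^-18 J.
Converting to eV: E = 17.68 eV ≈ 17.7 eV.

17.7 eV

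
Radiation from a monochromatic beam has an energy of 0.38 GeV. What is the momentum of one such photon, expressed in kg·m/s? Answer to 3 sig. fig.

2.03 × 10^-19 kg·m/s

In SI units: E = 0.38 GeV = 6.0883 × 10^-11 J.
For a photon p = E/c, so p = 2.031 × 10^-19 kg·m/s.
So p ≈ 2.03 × 10^-19 kg·m/s.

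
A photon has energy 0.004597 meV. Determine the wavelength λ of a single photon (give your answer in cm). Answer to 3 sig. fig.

In SI units: E = 0.004597 meV = 7.3652·10^-25 J.
Apply λ = hc/E: λ = 0.2697 m.
Converting to cm: λ = 26.97 cm ≈ 27.0 cm.

27.0 cm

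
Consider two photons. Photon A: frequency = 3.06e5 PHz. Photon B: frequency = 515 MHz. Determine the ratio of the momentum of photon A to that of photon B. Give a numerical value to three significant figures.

p_A = 6.763e-22 kg·m/s (from frequency = 3.06e5 PHz, via p = hf/c).
p_B = 1.138e-33 kg·m/s (from frequency = 515 MHz, via p = hf/c).
Ratio = 6.763e-22 / 1.138e-33 = 5.94e11.

5.94e11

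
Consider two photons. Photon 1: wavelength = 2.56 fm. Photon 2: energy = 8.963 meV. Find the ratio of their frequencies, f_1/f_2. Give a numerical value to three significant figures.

f_1 = 1.171 × 10^23 Hz (from wavelength = 2.56 fm, via f = c/λ).
f_2 = 2.167 × 10^12 Hz (from energy = 8.963 meV, via f = E/h).
Ratio = 1.171 × 10^23 / 2.167 × 10^12 = 5.40 × 10^10.

5.40 × 10^10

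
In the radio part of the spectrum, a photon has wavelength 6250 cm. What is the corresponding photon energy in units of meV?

Take h = 6.62607015 × 10^-34 J·s, c = 2.99792458 × 10^8 m/s, 1 eV = 1.602176634 × 10^-19 J.
Convert to SI: λ = 6250 cm = 62.5 m.
The photon relation is E = hc/λ, giving E = 3.178 × 10^-27 J.
Converting to meV: E = 1.984 × 10^-5 meV ≈ 1.98 × 10^-5 meV.

1.98 × 10^-5 meV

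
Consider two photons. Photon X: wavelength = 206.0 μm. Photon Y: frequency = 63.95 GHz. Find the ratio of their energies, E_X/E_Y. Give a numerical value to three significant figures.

22.8

E_X = 9.643·10^-22 J (from wavelength = 206.0 μm, via E = hc/λ).
E_Y = 4.237·10^-23 J (from frequency = 63.95 GHz, via E = hf).
Ratio = 9.643·10^-22 / 4.237·10^-23 = 22.8.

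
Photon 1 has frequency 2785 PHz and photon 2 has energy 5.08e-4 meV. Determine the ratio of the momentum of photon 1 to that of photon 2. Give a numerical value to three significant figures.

p_1 = 6.155e-24 kg·m/s (from frequency = 2785 PHz, via p = hf/c).
p_2 = 2.715e-34 kg·m/s (from energy = 5.08e-4 meV, via p = E/c).
Ratio = 6.155e-24 / 2.715e-34 = 2.27e10.

2.27e10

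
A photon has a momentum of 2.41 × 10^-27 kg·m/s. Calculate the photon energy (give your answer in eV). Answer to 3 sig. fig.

4.51 eV

For a photon E = pc, so E = 7.225 × 10^-19 J.
Converting to eV: E = 4.509 eV ≈ 4.51 eV.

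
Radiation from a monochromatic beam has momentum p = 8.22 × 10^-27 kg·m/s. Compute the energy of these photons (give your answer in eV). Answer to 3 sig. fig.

For a photon E = pc, so E = 2.464 × 10^-18 J.
Converting to eV: E = 15.38 eV ≈ 15.4 eV.

15.4 eV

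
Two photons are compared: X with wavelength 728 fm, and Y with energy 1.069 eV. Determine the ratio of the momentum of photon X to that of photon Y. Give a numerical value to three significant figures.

1.59·10^6

p_X = 9.102·10^-22 kg·m/s (from wavelength = 728 fm, via p = h/λ).
p_Y = 5.713·10^-28 kg·m/s (from energy = 1.069 eV, via p = E/c).
Ratio = 9.102·10^-22 / 5.713·10^-28 = 1.59·10^6.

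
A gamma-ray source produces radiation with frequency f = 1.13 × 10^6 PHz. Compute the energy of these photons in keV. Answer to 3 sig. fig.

Convert to SI: f = 1.13 × 10^6 PHz = 1.13 × 10^21 Hz.
Since E = hf for a photon, E = 7.487 × 10^-13 J.
Converting to keV: E = 4673 keV ≈ 4670 keV.

4670 keV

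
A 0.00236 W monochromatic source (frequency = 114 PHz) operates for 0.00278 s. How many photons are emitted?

8.69 × 10^10 photons

Total energy: E_total = P·t = 0.00236 × 0.00278 = 6.561 × 10^-6 J.
Per-photon energy: E = 7.554 × 10^-17 J.
N = E_total / E_photon = 8.69 × 10^10.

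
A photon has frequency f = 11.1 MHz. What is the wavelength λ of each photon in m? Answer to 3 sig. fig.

Convert to SI: f = 11.1 MHz = 1.11e7 Hz.
Since λ = c/f for a photon, λ = 27.01 m.
So λ ≈ 27.0 m.

27.0 m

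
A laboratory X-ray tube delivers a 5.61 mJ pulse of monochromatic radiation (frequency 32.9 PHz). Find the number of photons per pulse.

2.57e14 photons

Per-photon energy: E = 2.180e-17 J (from frequency = 32.9 PHz).
N = E_total / E_photon = 0.00561 J / 2.180e-17 J = 2.57e14.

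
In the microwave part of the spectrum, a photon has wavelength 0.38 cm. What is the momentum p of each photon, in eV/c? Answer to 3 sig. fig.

3.26e-4 eV/c

(h = 6.62607015e-34 J·s, c = 2.99792458e8 m/s, 1 eV = 1.602176634e-19 J.)
Convert to SI: λ = 0.38 cm = 0.0038 m.
For a photon p = h/λ, so p = 1.744e-31 kg·m/s.
Converting to eV/c: p = 3.263e-4 eV/c ≈ 3.26e-4 eV/c.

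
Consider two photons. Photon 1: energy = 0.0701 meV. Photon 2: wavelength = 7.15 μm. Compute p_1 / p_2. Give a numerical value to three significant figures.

4.04e-4

p_1 = 3.746e-32 kg·m/s (from energy = 0.0701 meV, via p = E/c).
p_2 = 9.267e-29 kg·m/s (from wavelength = 7.15 μm, via p = h/λ).
Ratio = 3.746e-32 / 9.267e-29 = 4.04e-4.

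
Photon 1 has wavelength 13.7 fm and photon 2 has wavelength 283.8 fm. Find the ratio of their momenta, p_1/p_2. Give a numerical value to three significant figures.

p_1 = 4.837e-20 kg·m/s (from wavelength = 13.7 fm, via p = h/λ).
p_2 = 2.335e-21 kg·m/s (from wavelength = 283.8 fm, via p = h/λ).
Ratio = 4.837e-20 / 2.335e-21 = 20.7.

20.7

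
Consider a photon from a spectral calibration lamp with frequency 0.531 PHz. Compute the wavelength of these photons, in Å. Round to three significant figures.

5650 Å

Convert to SI: f = 0.531 PHz = 5.31 × 10^14 Hz.
The photon relation is λ = c/f, giving λ = 5.646 × 10^-7 m.
Converting to Å: λ = 5646 Å ≈ 5650 Å.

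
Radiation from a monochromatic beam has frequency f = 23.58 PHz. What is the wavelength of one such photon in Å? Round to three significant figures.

(c = 2.99792458 × 10^8 m/s.)
First convert: f = 23.58 PHz = 2.358 × 10^16 Hz.
For a photon λ = c/f, so λ = 1.271 × 10^-8 m.
Converting to Å: λ = 127.1 Å ≈ 127 Å.

127 Å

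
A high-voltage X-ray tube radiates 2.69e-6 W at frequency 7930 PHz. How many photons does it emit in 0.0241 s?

1.23e7 photons

Total energy: E_total = P·t = 2.69e-6 × 0.0241 = 6.483e-8 J.
Per-photon energy: E = 5.254e-15 J.
N = E_total / E_photon = 1.23e7.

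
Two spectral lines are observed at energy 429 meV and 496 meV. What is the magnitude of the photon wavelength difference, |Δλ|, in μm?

Using λ = hc/E: λ₁ = 2.890 × 10^-6 m, λ₂ = 2.500 × 10^-6 m.
|Δλ| = |2.890 × 10^-6 − 2.500 × 10^-6| = 3.90 × 10^-7 m = 0.390 μm.

0.390 μm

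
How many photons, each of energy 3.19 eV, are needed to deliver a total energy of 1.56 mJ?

Per-photon energy: E = 5.111 × 10^-19 J (from energy = 3.19 eV).
N = E_total / E_photon = 0.00156 J / 5.111 × 10^-19 J = 3.05 × 10^15.

3.05 × 10^15 photons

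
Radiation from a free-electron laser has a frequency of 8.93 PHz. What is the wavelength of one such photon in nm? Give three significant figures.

First convert: f = 8.93 PHz = 8.93e15 Hz.
Apply λ = c/f: λ = 3.357e-8 m.
Converting to nm: λ = 33.57 nm ≈ 33.6 nm.

33.6 nm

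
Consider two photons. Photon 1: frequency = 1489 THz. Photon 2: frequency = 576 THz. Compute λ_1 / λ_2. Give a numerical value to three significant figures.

0.387

λ_1 = 2.013 × 10^-7 m (from frequency = 1489 THz, via λ = c/f).
λ_2 = 5.205 × 10^-7 m (from frequency = 576 THz, via λ = c/f).
Ratio = 2.013 × 10^-7 / 5.205 × 10^-7 = 0.387.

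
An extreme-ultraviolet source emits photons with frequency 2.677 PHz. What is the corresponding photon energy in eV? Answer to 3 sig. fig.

11.1 eV

Convert to SI: f = 2.677 PHz = 2.677 × 10^15 Hz.
Since E = hf for a photon, E = 1.774 × 10^-18 J.
Converting to eV: E = 11.07 eV ≈ 11.1 eV.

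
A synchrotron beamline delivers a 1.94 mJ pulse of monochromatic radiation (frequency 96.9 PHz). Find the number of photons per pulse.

3.02e13 photons

Per-photon energy: E = 6.421e-17 J (from frequency = 96.9 PHz).
N = E_total / E_photon = 0.00194 J / 6.421e-17 J = 3.02e13.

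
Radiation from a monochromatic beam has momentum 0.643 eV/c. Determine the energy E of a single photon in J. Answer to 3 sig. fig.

1.03e-19 J

(c = 2.99792458e8 m/s, 1 eV = 1.602176634e-19 J.)
In SI units: p = 0.643 eV/c = 3.4364e-28 kg·m/s.
Since E = pc for a photon, E = 1.030e-19 J.
So E ≈ 1.03e-19 J.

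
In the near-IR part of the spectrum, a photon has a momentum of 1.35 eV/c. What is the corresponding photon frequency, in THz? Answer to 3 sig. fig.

Convert to SI: p = 1.35 eV/c = 7.2148 × 10^-28 kg·m/s.
The photon relation is f = pc/h, giving f = 3.264 × 10^14 Hz.
Converting to THz: f = 326.4 THz ≈ 326 THz.

326 THz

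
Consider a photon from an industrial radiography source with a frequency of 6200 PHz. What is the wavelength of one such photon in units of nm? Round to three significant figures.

0.0484 nm

Use c = 2.99792458e8 m/s.
Convert to SI: f = 6200 PHz = 6.2e18 Hz.
The photon relation is λ = c/f, giving λ = 4.835e-11 m.
Converting to nm: λ = 0.04835 nm ≈ 0.0484 nm.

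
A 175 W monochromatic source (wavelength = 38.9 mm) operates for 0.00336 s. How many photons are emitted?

1.15 × 10^23 photons

Total energy: E_total = P·t = 175 × 0.00336 = 0.5880 J.
Per-photon energy: E = 5.107 × 10^-24 J.
N = E_total / E_photon = 1.15 × 10^23.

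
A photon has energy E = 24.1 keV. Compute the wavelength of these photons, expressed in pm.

51.4 pm

Use h = 6.62607015e-34 J·s, c = 2.99792458e8 m/s, 1 eV = 1.602176634e-19 J.
In SI units: E = 24.1 keV = 3.8612e-15 J.
Apply λ = hc/E: λ = 5.145e-11 m.
Converting to pm: λ = 51.45 pm ≈ 51.4 pm.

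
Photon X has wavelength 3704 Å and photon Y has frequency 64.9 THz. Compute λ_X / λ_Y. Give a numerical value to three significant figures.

0.0802

λ_X = 3.704e-7 m (from wavelength = 3704 Å, via λ given directly).
λ_Y = 4.619e-6 m (from frequency = 64.9 THz, via λ = c/f).
Ratio = 3.704e-7 / 4.619e-6 = 0.0802.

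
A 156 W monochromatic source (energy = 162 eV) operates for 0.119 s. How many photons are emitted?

7.15 × 10^17 photons

Total energy: E_total = P·t = 156 × 0.119 = 18.56 J.
Per-photon energy: E = 2.596 × 10^-17 J.
N = E_total / E_photon = 7.15 × 10^17.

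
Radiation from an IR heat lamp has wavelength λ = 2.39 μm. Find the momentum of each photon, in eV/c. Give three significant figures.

0.519 eV/c

First convert: λ = 2.39 μm = 2.39·10^-6 m.
Apply p = h/λ: p = 2.772·10^-28 kg·m/s.
Converting to eV/c: p = 0.5188 eV/c ≈ 0.519 eV/c.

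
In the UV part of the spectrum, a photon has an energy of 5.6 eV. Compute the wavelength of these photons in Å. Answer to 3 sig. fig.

Convert to SI: E = 5.6 eV = 8.9722 × 10^-19 J.
The photon relation is λ = hc/E, giving λ = 2.214 × 10^-7 m.
Converting to Å: λ = 2214 Å ≈ 2210 Å.

2210 Å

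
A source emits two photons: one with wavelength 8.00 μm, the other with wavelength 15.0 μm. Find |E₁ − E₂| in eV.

Using E = hc/λ: E₁ = 2.483 × 10^-20 J, E₂ = 1.324 × 10^-20 J.
|ΔE| = |2.483 × 10^-20 − 1.324 × 10^-20| = 1.16 × 10^-20 J = 0.0723 eV.

0.0723 eV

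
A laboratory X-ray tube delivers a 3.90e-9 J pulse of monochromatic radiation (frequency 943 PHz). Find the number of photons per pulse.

6.24e6 photons

Per-photon energy: E = 6.248e-16 J (from frequency = 943 PHz).
N = E_total / E_photon = 3.90e-9 J / 6.248e-16 J = 6.24e6.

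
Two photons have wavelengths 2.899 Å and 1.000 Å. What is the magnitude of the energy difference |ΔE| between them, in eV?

Using E = hc/λ: E₁ = 6.8522e-16 J, E₂ = 1.9864e-15 J.
|ΔE| = |6.8522e-16 − 1.9864e-15| = 1.30e-15 J = 8120 eV.

8120 eV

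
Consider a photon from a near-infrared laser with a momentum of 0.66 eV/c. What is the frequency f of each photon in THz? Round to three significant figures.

160 THz

(h = 6.62607015·10^-34 J·s, c = 2.99792458·10^8 m/s, 1 eV = 1.602176634·10^-19 J.)
In SI units: p = 0.66 eV/c = 3.5272·10^-28 kg·m/s.
Apply f = pc/h: f = 1.596·10^14 Hz.
Converting to THz: f = 159.6 THz ≈ 160 THz.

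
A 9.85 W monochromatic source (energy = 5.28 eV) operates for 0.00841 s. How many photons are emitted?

Total energy: E_total = P·t = 9.85 × 0.00841 = 0.08284 J.
Per-photon energy: E = 8.459 × 10^-19 J.
N = E_total / E_photon = 9.79 × 10^16.

9.79 × 10^16 photons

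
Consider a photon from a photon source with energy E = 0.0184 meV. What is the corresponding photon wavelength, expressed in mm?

67.4 mm

Convert to SI: E = 0.0184 meV = 2.9480 × 10^-24 J.
Since λ = hc/E for a photon, λ = 0.06738 m.
Converting to mm: λ = 67.38 mm ≈ 67.4 mm.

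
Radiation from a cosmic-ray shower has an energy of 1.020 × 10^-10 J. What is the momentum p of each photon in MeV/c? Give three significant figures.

637 MeV/c

Take c = 2.99792458 × 10^8 m/s, 1 eV = 1.602176634 × 10^-19 J.
Since p = E/c for a photon, p = 3.402 × 10^-19 kg·m/s.
Converting to MeV/c: p = 636.6 MeV/c ≈ 637 MeV/c.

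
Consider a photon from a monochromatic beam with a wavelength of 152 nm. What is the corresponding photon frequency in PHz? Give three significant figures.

First convert: λ = 152 nm = 1.52·10^-7 m.
Apply f = c/λ: f = 1.972·10^15 Hz.
Converting to PHz: f = 1.972 PHz ≈ 1.97 PHz.

1.97 PHz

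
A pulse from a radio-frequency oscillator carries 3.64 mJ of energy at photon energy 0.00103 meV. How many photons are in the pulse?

2.21e22 photons

Per-photon energy: E = 1.650e-25 J (from energy = 0.00103 meV).
N = E_total / E_photon = 0.00364 J / 1.650e-25 J = 2.21e22.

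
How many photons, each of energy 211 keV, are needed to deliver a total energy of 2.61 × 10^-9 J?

Per-photon energy: E = 3.381 × 10^-14 J (from energy = 211 keV).
N = E_total / E_photon = 2.61 × 10^-9 J / 3.381 × 10^-14 J = 77200.

7.72 × 10^4 photons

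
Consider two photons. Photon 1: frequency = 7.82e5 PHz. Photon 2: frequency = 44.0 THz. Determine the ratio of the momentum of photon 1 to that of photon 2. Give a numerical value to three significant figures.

1.78e7

p_1 = 1.728e-21 kg·m/s (from frequency = 7.82e5 PHz, via p = hf/c).
p_2 = 9.725e-29 kg·m/s (from frequency = 44.0 THz, via p = hf/c).
Ratio = 1.728e-21 / 9.725e-29 = 1.78e7.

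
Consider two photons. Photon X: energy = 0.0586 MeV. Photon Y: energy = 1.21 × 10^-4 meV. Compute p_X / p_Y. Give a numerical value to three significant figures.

4.84 × 10^11

p_X = 3.132 × 10^-23 kg·m/s (from energy = 0.0586 MeV, via p = E/c).
p_Y = 6.467 × 10^-35 kg·m/s (from energy = 1.21 × 10^-4 meV, via p = E/c).
Ratio = 3.132 × 10^-23 / 6.467 × 10^-35 = 4.84 × 10^11.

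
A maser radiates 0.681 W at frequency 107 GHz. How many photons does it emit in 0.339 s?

Total energy: E_total = P·t = 0.681 × 0.339 = 0.2309 J.
Per-photon energy: E = 7.090 × 10^-23 J.
N = E_total / E_photon = 3.26 × 10^21.

3.26 × 10^21 photons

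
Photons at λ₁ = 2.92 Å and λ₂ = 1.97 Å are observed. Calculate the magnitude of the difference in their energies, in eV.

2050 eV

Using E = hc/λ: E₁ = 6.803 × 10^-16 J, E₂ = 1.008 × 10^-15 J.
|ΔE| = |6.803 × 10^-16 − 1.008 × 10^-15| = 3.28 × 10^-16 J = 2050 eV.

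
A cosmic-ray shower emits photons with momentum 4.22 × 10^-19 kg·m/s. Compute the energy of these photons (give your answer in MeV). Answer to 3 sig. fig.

(c = 2.99792458 × 10^8 m/s, 1 eV = 1.602176634 × 10^-19 J.)
For a photon E = pc, so E = 1.265 × 10^-10 J.
Converting to MeV: E = 789.6 MeV ≈ 790 MeV.

790 MeV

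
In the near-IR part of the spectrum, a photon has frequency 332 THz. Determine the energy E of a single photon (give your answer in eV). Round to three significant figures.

1.37 eV

In SI units: f = 332 THz = 3.32 × 10^14 Hz.
For a photon E = hf, so E = 2.200 × 10^-19 J.
Converting to eV: E = 1.373 eV ≈ 1.37 eV.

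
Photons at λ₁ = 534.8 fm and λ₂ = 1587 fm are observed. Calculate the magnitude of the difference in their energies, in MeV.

Using E = hc/λ: E₁ = 3.7144e-13 J, E₂ = 1.2517e-13 J.
|ΔE| = |3.7144e-13 − 1.2517e-13| = 2.46e-13 J = 1.54 MeV.

1.54 MeV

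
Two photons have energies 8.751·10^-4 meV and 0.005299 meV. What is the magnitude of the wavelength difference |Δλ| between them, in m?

Using λ = hc/E: λ₁ = 1.4168 m, λ₂ = 0.23398 m.
|Δλ| = |1.4168 − 0.23398| = 1.18 m.

1.18 m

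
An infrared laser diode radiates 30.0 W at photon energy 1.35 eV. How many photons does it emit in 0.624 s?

Total energy: E_total = P·t = 30.0 × 0.624 = 18.72 J.
Per-photon energy: E = 2.163 × 10^-19 J.
N = E_total / E_photon = 8.65 × 10^19.

8.65 × 10^19 photons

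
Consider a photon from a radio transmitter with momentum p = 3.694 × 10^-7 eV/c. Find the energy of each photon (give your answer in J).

5.92 × 10^-26 J

Use c = 2.99792458 × 10^8 m/s, 1 eV = 1.602176634 × 10^-19 J.
Convert to SI: p = 3.694 × 10^-7 eV/c = 1.9742 × 10^-34 kg·m/s.
The photon relation is E = pc, giving E = 5.918 × 10^-26 J.
So E ≈ 5.92 × 10^-26 J.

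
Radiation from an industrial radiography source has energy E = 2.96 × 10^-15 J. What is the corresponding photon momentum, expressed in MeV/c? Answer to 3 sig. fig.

For a photon p = E/c, so p = 9.873 × 10^-24 kg·m/s.
Converting to MeV/c: p = 0.01847 MeV/c ≈ 0.0185 MeV/c.

0.0185 MeV/c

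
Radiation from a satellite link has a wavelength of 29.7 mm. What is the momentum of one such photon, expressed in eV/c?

Take h = 6.62607015 × 10^-34 J·s, c = 2.99792458 × 10^8 m/s, 1 eV = 1.602176634 × 10^-19 J.
Convert to SI: λ = 29.7 mm = 0.0297 m.
The photon relation is p = h/λ, giving p = 2.231 × 10^-32 kg·m/s.
Converting to eV/c: p = 4.175 × 10^-5 eV/c ≈ 4.17 × 10^-5 eV/c.

4.17 × 10^-5 eV/c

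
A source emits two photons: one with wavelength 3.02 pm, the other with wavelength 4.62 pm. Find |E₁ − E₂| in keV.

Using E = hc/λ: E₁ = 6.578e-14 J, E₂ = 4.300e-14 J.
|ΔE| = |6.578e-14 − 4.300e-14| = 2.28e-14 J = 142 keV.

142 keV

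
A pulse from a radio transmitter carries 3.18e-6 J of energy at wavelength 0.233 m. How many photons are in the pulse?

3.73e18 photons

Per-photon energy: E = 8.526e-25 J (from wavelength = 0.233 m).
N = E_total / E_photon = 3.18e-6 J / 8.526e-25 J = 3.73e18.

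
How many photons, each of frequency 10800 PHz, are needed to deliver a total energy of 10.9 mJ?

1.52·10^12 photons

Per-photon energy: E = 7.156·10^-15 J (from frequency = 10800 PHz).
N = E_total / E_photon = 0.0109 J / 7.156·10^-15 J = 1.52·10^12.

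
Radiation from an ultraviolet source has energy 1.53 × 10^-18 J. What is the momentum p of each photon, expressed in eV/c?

9.55 eV/c

The photon relation is p = E/c, giving p = 5.104 × 10^-27 kg·m/s.
Converting to eV/c: p = 9.550 eV/c ≈ 9.55 eV/c.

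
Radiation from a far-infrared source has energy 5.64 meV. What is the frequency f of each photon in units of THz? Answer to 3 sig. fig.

1.36 THz

Use h = 6.62607015 × 10^-34 J·s, 1 eV = 1.602176634 × 10^-19 J.
First convert: E = 5.64 meV = 9.0363 × 10^-22 J.
For a photon f = E/h, so f = 1.364 × 10^12 Hz.
Converting to THz: f = 1.364 THz ≈ 1.36 THz.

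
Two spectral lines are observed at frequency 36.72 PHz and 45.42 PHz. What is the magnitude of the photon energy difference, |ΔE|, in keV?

Using E = hf: E₁ = 2.4331e-17 J, E₂ = 3.0096e-17 J.
|ΔE| = |2.4331e-17 − 3.0096e-17| = 5.76e-18 J = 0.0360 keV.

0.0360 keV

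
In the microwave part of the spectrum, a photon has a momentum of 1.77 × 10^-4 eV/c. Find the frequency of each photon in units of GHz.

42.8 GHz

First convert: p = 1.77 × 10^-4 eV/c = 9.4594 × 10^-32 kg·m/s.
Apply f = pc/h: f = 4.280 × 10^10 Hz.
Converting to GHz: f = 42.80 GHz ≈ 42.8 GHz.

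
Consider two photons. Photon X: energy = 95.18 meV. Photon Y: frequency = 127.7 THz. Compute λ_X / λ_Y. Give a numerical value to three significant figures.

λ_X = 1.303 × 10^-5 m (from energy = 95.18 meV, via λ = hc/E).
λ_Y = 2.348 × 10^-6 m (from frequency = 127.7 THz, via λ = c/f).
Ratio = 1.303 × 10^-5 / 2.348 × 10^-6 = 5.55.

5.55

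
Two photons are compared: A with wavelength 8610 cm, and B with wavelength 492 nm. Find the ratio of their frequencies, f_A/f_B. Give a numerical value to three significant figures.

5.71e-9

f_A = 3.482e6 Hz (from wavelength = 8610 cm, via f = c/λ).
f_B = 6.093e14 Hz (from wavelength = 492 nm, via f = c/λ).
Ratio = 3.482e6 / 6.093e14 = 5.71e-9.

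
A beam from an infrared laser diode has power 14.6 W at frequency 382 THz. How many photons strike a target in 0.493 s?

Total energy: E_total = P·t = 14.6 × 0.493 = 7.198 J.
Per-photon energy: E = 2.531 × 10^-19 J.
N = E_total / E_photon = 2.84 × 10^19.

2.84 × 10^19 photons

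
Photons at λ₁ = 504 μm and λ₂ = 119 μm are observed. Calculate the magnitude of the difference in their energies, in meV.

7.96 meV

Using E = hc/λ: E₁ = 3.941e-22 J, E₂ = 1.669e-21 J.
|ΔE| = |3.941e-22 − 1.669e-21| = 1.28e-21 J = 7.96 meV.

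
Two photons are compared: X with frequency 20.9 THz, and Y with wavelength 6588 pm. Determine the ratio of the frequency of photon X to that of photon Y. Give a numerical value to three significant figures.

f_X = 2.090e13 Hz (from frequency = 20.9 THz, via f given directly).
f_Y = 4.551e16 Hz (from wavelength = 6588 pm, via f = c/λ).
Ratio = 2.090e13 / 4.551e16 = 4.59e-4.

4.59e-4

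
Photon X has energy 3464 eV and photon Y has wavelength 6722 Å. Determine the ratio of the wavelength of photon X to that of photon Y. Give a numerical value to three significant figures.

5.32e-4

λ_X = 3.579e-10 m (from energy = 3464 eV, via λ = hc/E).
λ_Y = 6.722e-7 m (from wavelength = 6722 Å, via λ given directly).
Ratio = 3.579e-10 / 6.722e-7 = 5.32e-4.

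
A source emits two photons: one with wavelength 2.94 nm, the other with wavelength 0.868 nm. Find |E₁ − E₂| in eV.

Using E = hc/λ: E₁ = 6.757 × 10^-17 J, E₂ = 2.289 × 10^-16 J.
|ΔE| = |6.757 × 10^-17 − 2.289 × 10^-16| = 1.61 × 10^-16 J = 1010 eV.

1010 eV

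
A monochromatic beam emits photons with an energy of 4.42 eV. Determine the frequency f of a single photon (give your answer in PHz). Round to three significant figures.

In SI units: E = 4.42 eV = 7.0816·10^-19 J.
Apply f = E/h: f = 1.069·10^15 Hz.
Converting to PHz: f = 1.069 PHz ≈ 1.07 PHz.

1.07 PHz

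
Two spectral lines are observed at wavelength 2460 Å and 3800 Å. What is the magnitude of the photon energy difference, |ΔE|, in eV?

Using E = hc/λ: E₁ = 8.075·10^-19 J, E₂ = 5.227·10^-19 J.
|ΔE| = |8.075·10^-19 − 5.227·10^-19| = 2.85·10^-19 J = 1.78 eV.

1.78 eV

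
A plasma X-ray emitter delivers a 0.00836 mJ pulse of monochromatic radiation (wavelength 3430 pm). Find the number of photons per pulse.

1.44 × 10^11 photons

Per-photon energy: E = 5.791 × 10^-17 J (from wavelength = 3430 pm).
N = E_total / E_photon = 8.36 × 10^-6 J / 5.791 × 10^-17 J = 1.44 × 10^11.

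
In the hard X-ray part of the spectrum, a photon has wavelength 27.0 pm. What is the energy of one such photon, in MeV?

Use h = 6.62607015 × 10^-34 J·s, c = 2.99792458 × 10^8 m/s, 1 eV = 1.602176634 × 10^-19 J.
Convert to SI: λ = 27.0 pm = 2.70 × 10^-11 m.
Apply E = hc/λ: E = 7.357 × 10^-15 J.
Converting to MeV: E = 0.04592 MeV ≈ 0.0459 MeV.

0.0459 MeV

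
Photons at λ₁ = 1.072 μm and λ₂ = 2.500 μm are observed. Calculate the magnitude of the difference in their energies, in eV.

Using E = hc/λ: E₁ = 1.8530e-19 J, E₂ = 7.9458e-20 J.
|ΔE| = |1.8530e-19 − 7.9458e-20| = 1.06e-19 J = 0.661 eV.

0.661 eV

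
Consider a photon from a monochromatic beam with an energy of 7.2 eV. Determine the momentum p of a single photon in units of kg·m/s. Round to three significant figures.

Use c = 2.99792458 × 10^8 m/s, 1 eV = 1.602176634 × 10^-19 J.
First convert: E = 7.2 eV = 1.1536 × 10^-18 J.
The photon relation is p = E/c, giving p = 3.848 × 10^-27 kg·m/s.
So p ≈ 3.85 × 10^-27 kg·m/s.

3.85 × 10^-27 kg·m/s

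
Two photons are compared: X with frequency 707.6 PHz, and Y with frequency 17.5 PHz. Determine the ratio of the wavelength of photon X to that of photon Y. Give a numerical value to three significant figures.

0.0247

λ_X = 4.237·10^-10 m (from frequency = 707.6 PHz, via λ = c/f).
λ_Y = 1.713·10^-8 m (from frequency = 17.5 PHz, via λ = c/f).
Ratio = 4.237·10^-10 / 1.713·10^-8 = 0.0247.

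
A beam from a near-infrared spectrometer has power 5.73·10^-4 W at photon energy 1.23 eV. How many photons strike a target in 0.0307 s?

8.93·10^13 photons

Total energy: E_total = P·t = 5.73·10^-4 × 0.0307 = 1.759·10^-5 J.
Per-photon energy: E = 1.971·10^-19 J.
N = E_total / E_photon = 8.93·10^13.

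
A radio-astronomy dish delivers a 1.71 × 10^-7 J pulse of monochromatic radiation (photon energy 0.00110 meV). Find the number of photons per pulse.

Per-photon energy: E = 1.762 × 10^-25 J (from energy = 0.00110 meV).
N = E_total / E_photon = 1.71 × 10^-7 J / 1.762 × 10^-25 J = 9.70 × 10^17.

9.70 × 10^17 photons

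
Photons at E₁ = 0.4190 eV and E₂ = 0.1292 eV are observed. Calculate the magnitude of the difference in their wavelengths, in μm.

6.64 μm

Using λ = hc/E: λ₁ = 2.9591 × 10^-6 m, λ₂ = 9.5963 × 10^-6 m.
|Δλ| = |2.9591 × 10^-6 − 9.5963 × 10^-6| = 6.64 × 10^-6 m = 6.64 μm.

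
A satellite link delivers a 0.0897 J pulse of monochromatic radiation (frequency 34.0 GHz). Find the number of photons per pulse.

3.98e21 photons

Per-photon energy: E = 2.253e-23 J (from frequency = 34.0 GHz).
N = E_total / E_photon = 0.0897 J / 2.253e-23 J = 3.98e21.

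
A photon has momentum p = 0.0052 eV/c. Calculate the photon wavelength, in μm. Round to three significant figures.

238 μm

Take h = 6.62607015 × 10^-34 J·s, c = 2.99792458 × 10^8 m/s, 1 eV = 1.602176634 × 10^-19 J.
Convert to SI: p = 0.0052 eV/c = 2.7790 × 10^-30 kg·m/s.
The photon relation is λ = h/p, giving λ = 2.384 × 10^-4 m.
Converting to μm: λ = 238.4 μm ≈ 238 μm.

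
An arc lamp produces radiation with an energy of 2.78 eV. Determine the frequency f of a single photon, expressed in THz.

Convert to SI: E = 2.78 eV = 4.4541 × 10^-19 J.
Since f = E/h for a photon, f = 6.722 × 10^14 Hz.
Converting to THz: f = 672.2 THz ≈ 672 THz.

672 THz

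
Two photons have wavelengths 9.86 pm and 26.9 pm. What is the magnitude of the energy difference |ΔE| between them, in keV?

79.7 keV

Using E = hc/λ: E₁ = 2.015 × 10^-14 J, E₂ = 7.385 × 10^-15 J.
|ΔE| = |2.015 × 10^-14 − 7.385 × 10^-15| = 1.28 × 10^-14 J = 79.7 keV.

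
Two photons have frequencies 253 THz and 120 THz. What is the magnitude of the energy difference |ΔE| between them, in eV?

0.550 eV

Using E = hf: E₁ = 1.676e-19 J, E₂ = 7.951e-20 J.
|ΔE| = |1.676e-19 − 7.951e-20| = 8.81e-20 J = 0.550 eV.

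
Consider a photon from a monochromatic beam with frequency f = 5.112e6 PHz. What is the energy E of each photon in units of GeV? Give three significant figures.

0.0211 GeV

Convert to SI: f = 5.112e6 PHz = 5.112e21 Hz.
Apply E = hf: E = 3.387e-12 J.
Converting to GeV: E = 0.02114 GeV ≈ 0.0211 GeV.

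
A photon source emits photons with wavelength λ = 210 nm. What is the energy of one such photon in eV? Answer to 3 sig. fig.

5.90 eV

Use h = 6.62607015e-34 J·s, c = 2.99792458e8 m/s, 1 eV = 1.602176634e-19 J.
In SI units: λ = 210 nm = 2.1e-7 m.
For a photon E = hc/λ, so E = 9.459e-19 J.
Converting to eV: E = 5.904 eV ≈ 5.90 eV.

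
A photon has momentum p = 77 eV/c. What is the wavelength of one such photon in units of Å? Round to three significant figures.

First convert: p = 77 eV/c = 4.1151 × 10^-26 kg·m/s.
Since λ = h/p for a photon, λ = 1.610 × 10^-8 m.
Converting to Å: λ = 161.0 Å ≈ 161 Å.

161 Å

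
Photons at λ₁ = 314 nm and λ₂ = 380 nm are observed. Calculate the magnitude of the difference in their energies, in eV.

Using E = hc/λ: E₁ = 6.326 × 10^-19 J, E₂ = 5.227 × 10^-19 J.
|ΔE| = |6.326 × 10^-19 − 5.227 × 10^-19| = 1.10 × 10^-19 J = 0.686 eV.

0.686 eV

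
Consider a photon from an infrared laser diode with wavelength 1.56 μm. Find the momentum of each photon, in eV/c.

Convert to SI: λ = 1.56 μm = 1.56 × 10^-6 m.
The photon relation is p = h/λ, giving p = 4.247 × 10^-28 kg·m/s.
Converting to eV/c: p = 0.7948 eV/c ≈ 0.795 eV/c.

0.795 eV/c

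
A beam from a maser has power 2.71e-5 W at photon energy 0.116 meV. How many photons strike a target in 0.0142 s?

Total energy: E_total = P·t = 2.71e-5 × 0.0142 = 3.848e-7 J.
Per-photon energy: E = 1.859e-23 J.
N = E_total / E_photon = 2.07e16.

2.07e16 photons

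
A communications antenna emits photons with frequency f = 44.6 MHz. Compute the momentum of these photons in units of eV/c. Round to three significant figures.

In SI units: f = 44.6 MHz = 4.46 × 10^7 Hz.
For a photon p = hf/c, so p = 9.858 × 10^-35 kg·m/s.
Converting to eV/c: p = 1.845 × 10^-7 eV/c ≈ 1.84 × 10^-7 eV/c.

1.84 × 10^-7 eV/c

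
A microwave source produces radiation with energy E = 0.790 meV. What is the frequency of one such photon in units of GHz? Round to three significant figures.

Use h = 6.62607015 × 10^-34 J·s, 1 eV = 1.602176634 × 10^-19 J.
First convert: E = 0.790 meV = 1.2657 × 10^-22 J.
The photon relation is f = E/h, giving f = 1.910 × 10^11 Hz.
Converting to GHz: f = 191.0 GHz ≈ 191 GHz.

191 GHz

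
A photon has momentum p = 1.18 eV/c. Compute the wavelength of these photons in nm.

1050 nm

(h = 6.62607015·10^-34 J·s, c = 2.99792458·10^8 m/s, 1 eV = 1.602176634·10^-19 J.)
Convert to SI: p = 1.18 eV/c = 6.3063·10^-28 kg·m/s.
The photon relation is λ = h/p, giving λ = 1.051·10^-6 m.
Converting to nm: λ = 1051 nm ≈ 1050 nm.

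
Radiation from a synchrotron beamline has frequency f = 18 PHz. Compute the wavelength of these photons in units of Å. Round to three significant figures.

In SI units: f = 18 PHz = 1.8 × 10^16 Hz.
For a photon λ = c/f, so λ = 1.666 × 10^-8 m.
Converting to Å: λ = 166.6 Å ≈ 167 Å.

167 Å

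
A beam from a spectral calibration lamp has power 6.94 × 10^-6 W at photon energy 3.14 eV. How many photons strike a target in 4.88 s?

Total energy: E_total = P·t = 6.94 × 10^-6 × 4.88 = 3.387 × 10^-5 J.
Per-photon energy: E = 5.031 × 10^-19 J.
N = E_total / E_photon = 6.73 × 10^13.

6.73 × 10^13 photons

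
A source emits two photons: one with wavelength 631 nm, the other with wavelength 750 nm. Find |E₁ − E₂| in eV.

0.312 eV

Using E = hc/λ: E₁ = 3.148·10^-19 J, E₂ = 2.649·10^-19 J.
|ΔE| = |3.148·10^-19 − 2.649·10^-19| = 4.99·10^-20 J = 0.312 eV.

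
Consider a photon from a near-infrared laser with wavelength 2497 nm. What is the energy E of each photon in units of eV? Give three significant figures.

0.497 eV

Use h = 6.62607015e-34 J·s, c = 2.99792458e8 m/s, 1 eV = 1.602176634e-19 J.
Convert to SI: λ = 2497 nm = 2.497e-6 m.
The photon relation is E = hc/λ, giving E = 7.955e-20 J.
Converting to eV: E = 0.4965 eV ≈ 0.497 eV.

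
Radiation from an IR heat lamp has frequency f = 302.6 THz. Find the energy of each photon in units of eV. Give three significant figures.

1.25 eV

In SI units: f = 302.6 THz = 3.026 × 10^14 Hz.
Since E = hf for a photon, E = 2.005 × 10^-19 J.
Converting to eV: E = 1.251 eV ≈ 1.25 eV.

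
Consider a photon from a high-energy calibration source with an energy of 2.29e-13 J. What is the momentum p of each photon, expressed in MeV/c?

1.43 MeV/c

Take c = 2.99792458e8 m/s, 1 eV = 1.602176634e-19 J.
For a photon p = E/c, so p = 7.639e-22 kg·m/s.
Converting to MeV/c: p = 1.429 MeV/c ≈ 1.43 MeV/c.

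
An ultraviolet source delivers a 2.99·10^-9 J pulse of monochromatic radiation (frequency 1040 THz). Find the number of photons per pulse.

Per-photon energy: E = 6.891·10^-19 J (from frequency = 1040 THz).
N = E_total / E_photon = 2.99·10^-9 J / 6.891·10^-19 J = 4.34·10^9.

4.34·10^9 photons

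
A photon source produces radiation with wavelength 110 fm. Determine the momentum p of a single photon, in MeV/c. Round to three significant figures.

Use h = 6.62607015e-34 J·s, c = 2.99792458e8 m/s, 1 eV = 1.602176634e-19 J.
In SI units: λ = 110 fm = 1.1e-13 m.
The photon relation is p = h/λ, giving p = 6.024e-21 kg·m/s.
Converting to MeV/c: p = 11.27 MeV/c ≈ 11.3 MeV/c.

11.3 MeV/c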